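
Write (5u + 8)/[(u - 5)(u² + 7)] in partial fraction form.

At u=5: A = (5·5 + 8)/(5² + 7) = 33/32. B = -A = -33/32, C = 5 - 5·A = -5/32
Result: (33/32)/(u - 5) - ((33/32)u + 5/32)/(u² + 7)


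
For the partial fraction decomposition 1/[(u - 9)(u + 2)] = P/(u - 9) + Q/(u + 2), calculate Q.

Cover-up at u = -2: Q = 1/(-2 - 9) = -1/11


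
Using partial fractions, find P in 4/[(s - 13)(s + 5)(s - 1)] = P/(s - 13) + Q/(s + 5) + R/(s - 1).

Cover-up at s = 13: P = 4/[(13 + 5)(13 - 1)] = 4/[(18)(12)] = 4/216 = 1/54


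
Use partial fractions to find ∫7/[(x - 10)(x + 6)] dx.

Decompose: 7/[(x - 10)(x + 6)] = (7/16)/(x - 10) - (7/16)/(x + 6). Integrate each term: (7/16) ln|(x - 10)| - (7/16) ln|(x + 6)| + C


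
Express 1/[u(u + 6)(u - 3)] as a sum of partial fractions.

Using cover-up method: α = -1/18, β = 1/54, γ = 1/27
Result: (-1/18)/u + (1/54)/(u + 6) + (1/27)/(u - 3)


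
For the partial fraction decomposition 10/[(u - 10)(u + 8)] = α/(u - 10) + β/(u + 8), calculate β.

Cover-up at u = -8: β = 10/(-8 - 10) = -10/18 = -5/9


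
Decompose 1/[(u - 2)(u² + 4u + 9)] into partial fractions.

Cover-up at u = 2: α = 1/(2² + 4·2 + 9) = 1/21. Then β = -α = -1/21, γ = -α·(4 + 2) = -2/7
Result: (1/21)/(u - 2) - ((1/21)u + 2/7)/(u² + 4u + 9)


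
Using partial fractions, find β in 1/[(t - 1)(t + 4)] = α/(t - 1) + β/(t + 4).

Cover-up at t = -4: β = 1/(-4 - 1) = -1/5


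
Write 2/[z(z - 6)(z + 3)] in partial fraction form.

Using cover-up method: A = -1/9, B = 1/27, C = 2/27
Result: (-1/9)/z + (1/27)/(z - 6) + (2/27)/(z + 3)


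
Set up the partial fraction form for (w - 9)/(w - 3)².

Repeated linear factor: A/(w - 3) + B/(w - 3)²


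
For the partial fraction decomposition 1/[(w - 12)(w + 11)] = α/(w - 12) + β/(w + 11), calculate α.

Cover-up at w = 12: α = 1/(12 + 11) = 1/23


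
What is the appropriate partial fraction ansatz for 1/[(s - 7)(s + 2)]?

Distinct linear factors: A/(s - 7) + B/(s + 2)


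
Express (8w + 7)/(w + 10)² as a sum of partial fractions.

(8w + 7) = α(w + 10) + β. At w = -10: β = 8·(-10) + 7 = -73. Coeff of w: α = 8
Result: 8/(w + 10) - 73/(w + 10)²


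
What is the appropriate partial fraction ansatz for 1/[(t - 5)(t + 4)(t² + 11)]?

Two linear + quadratic: A/(t - 5) + B/(t + 4) + (Ct + D)/(t² + 11)


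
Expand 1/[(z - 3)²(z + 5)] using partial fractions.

Cover-up at z=-5: γ = 1/(-5 - 3)² = 1/64. Cover-up at z=3: β = 1/(3 + 5) = 1/8. Comparing z² coeff: α = -γ = -1/64
Result: (-1/64)/(z - 3) + (1/8)/(z - 3)² + (1/64)/(z + 5)


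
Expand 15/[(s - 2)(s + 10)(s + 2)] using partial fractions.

Using cover-up method: P = 5/16, Q = 5/32, R = -15/32
Result: (5/16)/(s - 2) + (5/32)/(s + 10) - (15/32)/(s + 2)


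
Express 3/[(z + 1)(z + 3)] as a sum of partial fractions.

3/(z + 1)(z + 3) = A/(z + 1) + B/(z + 3). A = 3/(-1 + 3) = 3/2, B = 3/(-3 + 1) = -3/2
Result: (3/2)/(z + 1) - (3/2)/(z + 3)


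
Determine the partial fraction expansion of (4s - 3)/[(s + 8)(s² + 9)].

At s=-8: α = (4·(-8) - 3)/((-8)² + 9) = -35/73. β = -α = 35/73, γ = 4 - (-8)·α = 12/73
Result: (-35/73)/(s + 8) + ((35/73)s + 12/73)/(s² + 9)


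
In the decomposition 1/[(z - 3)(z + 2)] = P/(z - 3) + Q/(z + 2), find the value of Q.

Cover-up at z = -2: Q = 1/(-2 - 3) = -1/5


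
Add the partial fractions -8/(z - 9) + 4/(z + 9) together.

Common denominator (z - 9)(z + 9). Numerator: -8(z + 9) + 4(z - 9) = (-8z - 72) + (4z - 36) = -4z - 108
Result: (-4z - 108)/[(z - 9)(z + 9)]


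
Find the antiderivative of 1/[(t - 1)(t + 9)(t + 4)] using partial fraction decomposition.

Cover-up: A = 1/50, B = 1/50, C = -1/25. Decomposition: (1/50)/(t - 1) + (1/50)/(t + 9) - (1/25)/(t + 4). Integrate each term: (1/50) ln|(t - 1)| + (1/50) ln|(t + 9)| - (1/25) ln|(t + 4)| + C


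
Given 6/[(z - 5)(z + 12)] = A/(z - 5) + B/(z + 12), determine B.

Cover-up at z = -12: B = 6/(-12 - 5) = -6/17


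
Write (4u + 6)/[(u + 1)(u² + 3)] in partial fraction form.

At u=-1: P = (4·(-1) + 6)/((-1)² + 3) = 1/2. Q = -P = -1/2, R = 4 - (-1)·P = 9/2
Result: (1/2)/(u + 1) - ((1/2)u - 9/2)/(u² + 3)


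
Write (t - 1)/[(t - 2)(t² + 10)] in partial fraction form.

At t=2: P = (1·2 - 1)/(2² + 10) = 1/14. Q = -P = -1/14, R = 1 - 2·P = 6/7
Result: (1/14)/(t - 2) - ((1/14)t - 6/7)/(t² + 10)


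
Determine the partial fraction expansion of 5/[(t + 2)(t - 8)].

5/(t + 2)(t - 8) = α/(t + 2) + β/(t - 8). α = 5/(-2 - 8) = -1/2, β = 5/(8 + 2) = 1/2
Result: (-1/2)/(t + 2) + (1/2)/(t - 8)


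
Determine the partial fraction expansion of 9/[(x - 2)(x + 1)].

9/(x - 2)(x + 1) = P/(x - 2) + Q/(x + 1). P = 9/(2 + 1) = 3, Q = 9/(-1 - 2) = -3
Result: 3/(x - 2) - 3/(x + 1)


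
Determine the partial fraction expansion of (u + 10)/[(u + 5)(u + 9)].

At u=-5: A = (1·(-5) + 10)/(-5 + 9) = 5/4. At u=-9: B = (1·(-9) + 10)/(-9 + 5) = -1/4
Result: (5/4)/(u + 5) - (1/4)/(u + 9)


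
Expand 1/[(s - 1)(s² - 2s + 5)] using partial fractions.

Cover-up at s = 1: P = 1/(1² - 2·1 + 5) = 1/4. Then Q = -P = -1/4, R = -P·(-2 + 1) = 1/4
Result: (1/4)/(s - 1) - ((1/4)s - 1/4)/(s² - 2s + 5)


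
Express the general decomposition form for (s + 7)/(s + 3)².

Repeated linear factor: P/(s + 3) + Q/(s + 3)²


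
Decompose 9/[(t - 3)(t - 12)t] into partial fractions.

Using cover-up method: A = -1/3, B = 1/12, C = 1/4
Result: (-1/3)/(t - 3) + (1/12)/(t - 12) + (1/4)/t


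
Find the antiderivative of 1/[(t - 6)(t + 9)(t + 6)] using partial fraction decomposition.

Cover-up: P = 1/180, Q = 1/45, R = -1/36. Decomposition: (1/180)/(t - 6) + (1/45)/(t + 9) - (1/36)/(t + 6). Integrate each term: (1/180) ln|(t - 6)| + (1/45) ln|(t + 9)| - (1/36) ln|(t + 6)| + C


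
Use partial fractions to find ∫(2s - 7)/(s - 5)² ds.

Decompose: P = 2, Q = 2·5 - 7 = 3, so (2s - 7)/(s - 5)² = 2/(s - 5) + 3/(s - 5)². Integrate: ∫ P/(s - 5) ds = 2 ln|(s - 5)|; ∫ Q/(s - 5)² ds = -3/(s - 5). Sum: 2 ln|(s - 5)| - 3/(s - 5) + C


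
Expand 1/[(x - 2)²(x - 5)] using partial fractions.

Cover-up at x=5: R = 1/(5 - 2)² = 1/9. Cover-up at x=2: Q = 1/(2 - 5) = -1/3. Comparing x² coeff: P = -R = -1/9
Result: (-1/9)/(x - 2) - (1/3)/(x - 2)² + (1/9)/(x - 5)


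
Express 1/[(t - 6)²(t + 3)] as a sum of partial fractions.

Cover-up at t=-3: R = 1/(-3 - 6)² = 1/81. Cover-up at t=6: Q = 1/(6 + 3) = 1/9. Comparing t² coeff: P = -R = -1/81
Result: (-1/81)/(t - 6) + (1/9)/(t - 6)² + (1/81)/(t + 3)


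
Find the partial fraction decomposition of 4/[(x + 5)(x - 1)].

4/(x + 5)(x - 1) = α/(x + 5) + β/(x - 1). α = 4/(-5 - 1) = -2/3, β = 4/(1 + 5) = 2/3
Result: (-2/3)/(x + 5) + (2/3)/(x - 1)


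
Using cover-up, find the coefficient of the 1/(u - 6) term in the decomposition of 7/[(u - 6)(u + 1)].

Cover (u - 6), set u=6: 7/((u + 1) at u=6) = 7/(7) = 1


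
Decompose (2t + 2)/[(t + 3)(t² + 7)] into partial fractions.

At t=-3: α = (2·(-3) + 2)/((-3)² + 7) = -1/4. β = -α = 1/4, γ = 2 - (-3)·α = 5/4
Result: (-1/4)/(t + 3) + ((1/4)t + 5/4)/(t² + 7)


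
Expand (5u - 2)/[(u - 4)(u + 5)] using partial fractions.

At u=4: α = (5·4 - 2)/(4 + 5) = 2. At u=-5: β = (5·(-5) - 2)/(-5 - 4) = 3
Result: 2/(u - 4) + 3/(u + 5)


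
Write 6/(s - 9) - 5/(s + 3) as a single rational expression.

Common denominator (s - 9)(s + 3). Numerator: 6(s + 3) - 5(s - 9) = (6s + 18) - (5s - 45) = s + 63
Result: (s + 63)/[(s - 9)(s + 3)]


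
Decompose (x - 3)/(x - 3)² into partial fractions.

(x - 3) = P(x - 3) + Q. At x = 3: Q = 1·3 - 3 = 0. Coeff of x: P = 1
Result: 1/(x - 3)


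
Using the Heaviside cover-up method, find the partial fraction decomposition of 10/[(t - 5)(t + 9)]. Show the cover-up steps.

Cover (t - 5): set t=5, get α = 10/(5 + 9) = 5/7. Cover (t + 9): set t=-9, get β = 10/(-9 - 5) = -5/7.
Result: (5/7)/(t - 5) - (5/7)/(t + 9)


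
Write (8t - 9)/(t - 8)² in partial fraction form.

(8t - 9) = α(t - 8) + β. At t = 8: β = 8·8 - 9 = 55. Coeff of t: α = 8
Result: 8/(t - 8) + 55/(t - 8)²


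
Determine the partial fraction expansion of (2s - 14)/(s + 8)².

(2s - 14) = P(s + 8) + Q. At s = -8: Q = 2·(-8) - 14 = -30. Coeff of s: P = 2
Result: 2/(s + 8) - 30/(s + 8)²


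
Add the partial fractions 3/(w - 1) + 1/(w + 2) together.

Common denominator (w - 1)(w + 2). Numerator: 3(w + 2) + 1(w - 1) = (3w + 6) + (w - 1) = 4w + 5
Result: (4w + 5)/[(w - 1)(w + 2)]


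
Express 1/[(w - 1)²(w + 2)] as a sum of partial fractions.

Cover-up at w=-2: γ = 1/(-2 - 1)² = 1/9. Cover-up at w=1: β = 1/(1 + 2) = 1/3. Comparing w² coeff: α = -γ = -1/9
Result: (-1/9)/(w - 1) + (1/3)/(w - 1)² + (1/9)/(w + 2)


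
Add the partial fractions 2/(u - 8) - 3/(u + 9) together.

Common denominator (u - 8)(u + 9). Numerator: 2(u + 9) - 3(u - 8) = (2u + 18) - (3u - 24) = -u + 42
Result: (-u + 42)/[(u - 8)(u + 9)]


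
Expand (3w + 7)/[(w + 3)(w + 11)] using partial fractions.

At w=-3: P = (3·(-3) + 7)/(-3 + 11) = -1/4. At w=-11: Q = (3·(-11) + 7)/(-11 + 3) = 13/4
Result: (-1/4)/(w + 3) + (13/4)/(w + 11)


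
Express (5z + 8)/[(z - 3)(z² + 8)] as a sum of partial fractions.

At z=3: α = (5·3 + 8)/(3² + 8) = 23/17. β = -α = -23/17, γ = 5 - 3·α = 16/17
Result: (23/17)/(z - 3) - ((23/17)z - 16/17)/(z² + 8)


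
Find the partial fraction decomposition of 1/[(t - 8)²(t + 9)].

Cover-up at t=-9: R = 1/(-9 - 8)² = 1/289. Cover-up at t=8: Q = 1/(8 + 9) = 1/17. Comparing t² coeff: P = -R = -1/289
Result: (-1/289)/(t - 8) + (1/17)/(t - 8)² + (1/289)/(t + 9)


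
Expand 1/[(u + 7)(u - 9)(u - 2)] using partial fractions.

Using cover-up method: P = 1/144, Q = 1/112, R = -1/63
Result: (1/144)/(u + 7) + (1/112)/(u - 9) - (1/63)/(u - 2)


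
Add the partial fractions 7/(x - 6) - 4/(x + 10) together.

Common denominator (x - 6)(x + 10). Numerator: 7(x + 10) - 4(x - 6) = (7x + 70) - (4x - 24) = 3x + 94
Result: (3x + 94)/[(x - 6)(x + 10)]


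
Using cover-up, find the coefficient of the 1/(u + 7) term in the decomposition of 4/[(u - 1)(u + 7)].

Cover (u + 7), set u=-7: 4/((u - 1) at u=-7) = 4/(-8) = -1/2


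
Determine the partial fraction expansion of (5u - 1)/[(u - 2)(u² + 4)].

At u=2: A = (5·2 - 1)/(2² + 4) = 9/8. B = -A = -9/8, C = 5 - 2·A = 11/4
Result: (9/8)/(u - 2) - ((9/8)u - 11/4)/(u² + 4)


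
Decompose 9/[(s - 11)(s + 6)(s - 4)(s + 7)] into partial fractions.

Using Heaviside cover-up: (1/238)/(s - 11) + (9/170)/(s + 6) - (9/770)/(s - 4) - (1/22)/(s + 7)


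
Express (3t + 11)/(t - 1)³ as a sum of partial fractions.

(3t + 11) = A(t - 1)² + B(t - 1) + C. At t = 1: C = 3·1 + 11 = 14. Coefficients: A = 0, B = 3
Result: 3/(t - 1)² + 14/(t - 1)³


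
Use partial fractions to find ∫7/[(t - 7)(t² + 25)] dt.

Cover-up at t=7: α = 7/(7²+25) = 7/74. Coeff matching: β = -7/74, γ = -49/74. Decomposition: (7/74)/(t - 7) - ((7/74)t + 49/74)/(t² + 25). Integrate: linear → ln, quadratic → (1/2)ln + arctan: (7/74) ln|(t - 7)| - (7/148) ln(t² + 25) - (49/370) arctan(t/5) + C


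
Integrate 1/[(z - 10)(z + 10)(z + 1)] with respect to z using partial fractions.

Cover-up: α = 1/220, β = 1/180, γ = -1/99. Decomposition: (1/220)/(z - 10) + (1/180)/(z + 10) - (1/99)/(z + 1). Integrate each term: (1/220) ln|(z - 10)| + (1/180) ln|(z + 10)| - (1/99) ln|(z + 1)| + C


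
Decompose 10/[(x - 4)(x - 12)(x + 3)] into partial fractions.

Using cover-up method: α = -5/28, β = 1/12, γ = 2/21
Result: (-5/28)/(x - 4) + (1/12)/(x - 12) + (2/21)/(x + 3)


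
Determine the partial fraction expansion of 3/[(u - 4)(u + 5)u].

Using cover-up method: P = 1/12, Q = 1/15, R = -3/20
Result: (1/12)/(u - 4) + (1/15)/(u + 5) - (3/20)/u


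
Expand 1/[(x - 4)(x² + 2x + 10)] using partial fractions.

Cover-up at x = 4: A = 1/(4² + 2·4 + 10) = 1/34. Then B = -A = -1/34, C = -A·(2 + 4) = -3/17
Result: (1/34)/(x - 4) - ((1/34)x + 3/17)/(x² + 2x + 10)


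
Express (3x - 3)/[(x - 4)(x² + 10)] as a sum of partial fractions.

At x=4: α = (3·4 - 3)/(4² + 10) = 9/26. β = -α = -9/26, γ = 3 - 4·α = 21/13
Result: (9/26)/(x - 4) - ((9/26)x - 21/13)/(x² + 10)


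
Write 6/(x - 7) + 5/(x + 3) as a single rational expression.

Common denominator (x - 7)(x + 3). Numerator: 6(x + 3) + 5(x - 7) = (6x + 18) + (5x - 35) = 11x - 17
Result: (11x - 17)/[(x - 7)(x + 3)]


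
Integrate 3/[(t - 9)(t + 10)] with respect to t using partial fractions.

Decompose: 3/[(t - 9)(t + 10)] = (3/19)/(t - 9) - (3/19)/(t + 10). Integrate each term: (3/19) ln|(t - 9)| - (3/19) ln|(t + 10)| + C


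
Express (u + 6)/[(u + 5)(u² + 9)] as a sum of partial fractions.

At u=-5: α = (1·(-5) + 6)/((-5)² + 9) = 1/34. β = -α = -1/34, γ = 1 - (-5)·α = 39/34
Result: (1/34)/(u + 5) - ((1/34)u - 39/34)/(u² + 9)


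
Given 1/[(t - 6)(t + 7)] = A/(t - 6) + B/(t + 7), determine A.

Cover-up at t = 6: A = 1/(6 + 7) = 1/13


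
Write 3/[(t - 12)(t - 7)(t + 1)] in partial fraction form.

Using cover-up method: A = 3/65, B = -3/40, C = 3/104
Result: (3/65)/(t - 12) - (3/40)/(t - 7) + (3/104)/(t + 1)


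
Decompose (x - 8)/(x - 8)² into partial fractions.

(x - 8) = A(x - 8) + B. At x = 8: B = 1·8 - 8 = 0. Coeff of x: A = 1
Result: 1/(x - 8)


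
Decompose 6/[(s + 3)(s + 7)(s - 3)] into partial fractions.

Using cover-up method: A = -1/4, B = 3/20, C = 1/10
Result: (-1/4)/(s + 3) + (3/20)/(s + 7) + (1/10)/(s - 3)


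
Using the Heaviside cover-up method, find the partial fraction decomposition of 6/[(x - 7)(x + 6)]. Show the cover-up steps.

Cover (x - 7): set x=7, get α = 6/(7 + 6) = 6/13. Cover (x + 6): set x=-6, get β = 6/(-6 - 7) = -6/13.
Result: (6/13)/(x - 7) - (6/13)/(x + 6)


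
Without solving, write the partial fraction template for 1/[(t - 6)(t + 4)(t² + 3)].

Two linear + quadratic: P/(t - 6) + Q/(t + 4) + (Rt + S)/(t² + 3)


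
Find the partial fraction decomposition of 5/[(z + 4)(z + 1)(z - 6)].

Using cover-up method: P = 1/6, Q = -5/21, R = 1/14
Result: (1/6)/(z + 4) - (5/21)/(z + 1) + (1/14)/(z - 6)


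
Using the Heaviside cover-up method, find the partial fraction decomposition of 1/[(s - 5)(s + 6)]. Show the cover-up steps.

Cover (s - 5): set s=5, get A = 1/(5 + 6) = 1/11. Cover (s + 6): set s=-6, get B = 1/(-6 - 5) = -1/11.
Result: (1/11)/(s - 5) - (1/11)/(s + 6)


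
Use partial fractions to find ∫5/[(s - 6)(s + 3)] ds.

Decompose: 5/[(s - 6)(s + 3)] = (5/9)/(s - 6) - (5/9)/(s + 3). Integrate each term: (5/9) ln|(s - 6)| - (5/9) ln|(s + 3)| + C


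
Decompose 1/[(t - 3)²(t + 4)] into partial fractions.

Cover-up at t=-4: R = 1/(-4 - 3)² = 1/49. Cover-up at t=3: Q = 1/(3 + 4) = 1/7. Comparing t² coeff: P = -R = -1/49
Result: (-1/49)/(t - 3) + (1/7)/(t - 3)² + (1/49)/(t + 4)


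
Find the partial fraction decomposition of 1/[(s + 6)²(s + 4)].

Cover-up at s=-4: γ = 1/(-4 + 6)² = 1/4. Cover-up at s=-6: β = 1/(-6 + 4) = -1/2. Comparing s² coeff: α = -γ = -1/4
Result: (-1/4)/(s + 6) - (1/2)/(s + 6)² + (1/4)/(s + 4)


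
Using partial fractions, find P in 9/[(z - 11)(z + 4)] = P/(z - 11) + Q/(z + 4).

Cover-up at z = 11: P = 9/(11 + 4) = 9/15 = 3/5


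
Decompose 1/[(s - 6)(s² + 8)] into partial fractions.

Cover-up at s = 6: α = 1/(6² + 8) = 1/44. Then β = -α = -1/44, γ = -α·(0 + 6) = -3/22
Result: (1/44)/(s - 6) - ((1/44)s + 3/22)/(s² + 8)


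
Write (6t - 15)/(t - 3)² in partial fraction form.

(6t - 15) = P(t - 3) + Q. At t = 3: Q = 6·3 - 15 = 3. Coeff of t: P = 6
Result: 6/(t - 3) + 3/(t - 3)²


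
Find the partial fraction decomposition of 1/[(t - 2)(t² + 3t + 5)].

Cover-up at t = 2: A = 1/(2² + 3·2 + 5) = 1/15. Then B = -A = -1/15, C = -A·(3 + 2) = -1/3
Result: (1/15)/(t - 2) - ((1/15)t + 1/3)/(t² + 3t + 5)


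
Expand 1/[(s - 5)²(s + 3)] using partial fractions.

Cover-up at s=-3: C = 1/(-3 - 5)² = 1/64. Cover-up at s=5: B = 1/(5 + 3) = 1/8. Comparing s² coeff: A = -C = -1/64
Result: (-1/64)/(s - 5) + (1/8)/(s - 5)² + (1/64)/(s + 3)


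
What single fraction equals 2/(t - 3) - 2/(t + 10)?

Common denominator (t - 3)(t + 10). Numerator: 2(t + 10) - 2(t - 3) = (2t + 20) - (2t - 6) = 26
Result: (26)/[(t - 3)(t + 10)]


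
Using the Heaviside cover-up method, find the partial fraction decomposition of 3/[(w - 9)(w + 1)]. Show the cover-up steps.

Cover (w - 9): set w=9, get α = 3/(9 + 1) = 3/10. Cover (w + 1): set w=-1, get β = 3/(-1 - 9) = -3/10.
Result: (3/10)/(w - 9) - (3/10)/(w + 1)


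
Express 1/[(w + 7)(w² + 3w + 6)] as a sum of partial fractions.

Cover-up at w = -7: A = 1/((-7)² + 3·(-7) + 6) = 1/34. Then B = -A = -1/34, C = -A·(3 - 7) = 2/17
Result: (1/34)/(w + 7) - ((1/34)w - 2/17)/(w² + 3w + 6)


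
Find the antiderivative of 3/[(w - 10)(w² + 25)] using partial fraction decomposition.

Cover-up at w=10: α = 3/(10²+25) = 3/125. Coeff matching: β = -3/125, γ = -6/25. Decomposition: (3/125)/(w - 10) - ((3/125)w + 6/25)/(w² + 25). Integrate: linear → ln, quadratic → (1/2)ln + arctan: (3/125) ln|(w - 10)| - (3/250) ln(w² + 25) - (6/125) arctan(w/5) + C


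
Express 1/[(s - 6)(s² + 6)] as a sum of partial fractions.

Cover-up at s = 6: P = 1/(6² + 6) = 1/42. Then Q = -P = -1/42, R = -P·(0 + 6) = -1/7
Result: (1/42)/(s - 6) - ((1/42)s + 1/7)/(s² + 6)


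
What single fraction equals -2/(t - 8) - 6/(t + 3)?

Common denominator (t - 8)(t + 3). Numerator: -2(t + 3) - 6(t - 8) = (-2t - 6) - (6t - 48) = -8t + 42
Result: (-8t + 42)/[(t - 8)(t + 3)]


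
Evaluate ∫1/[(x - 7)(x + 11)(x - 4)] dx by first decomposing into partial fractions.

Cover-up: A = 1/54, B = 1/270, C = -1/45. Decomposition: (1/54)/(x - 7) + (1/270)/(x + 11) - (1/45)/(x - 4). Integrate each term: (1/54) ln|(x - 7)| + (1/270) ln|(x + 11)| - (1/45) ln|(x - 4)| + C


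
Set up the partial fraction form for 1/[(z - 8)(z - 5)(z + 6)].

Three distinct linear factors: α/(z - 8) + β/(z - 5) + γ/(z + 6)


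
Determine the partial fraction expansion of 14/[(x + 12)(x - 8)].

14/(x + 12)(x - 8) = α/(x + 12) + β/(x - 8). α = 14/(-12 - 8) = -7/10, β = 14/(8 + 12) = 7/10
Result: (-7/10)/(x + 12) + (7/10)/(x - 8)


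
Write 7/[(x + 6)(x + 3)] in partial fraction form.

7/(x + 6)(x + 3) = α/(x + 6) + β/(x + 3). α = 7/(-6 + 3) = -7/3, β = 7/(-3 + 6) = 7/3
Result: (-7/3)/(x + 6) + (7/3)/(x + 3)


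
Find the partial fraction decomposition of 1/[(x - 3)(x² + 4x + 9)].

Cover-up at x = 3: A = 1/(3² + 4·3 + 9) = 1/30. Then B = -A = -1/30, C = -A·(4 + 3) = -7/30
Result: (1/30)/(x - 3) - ((1/30)x + 7/30)/(x² + 4x + 9)


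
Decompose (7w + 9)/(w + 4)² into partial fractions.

(7w + 9) = A(w + 4) + B. At w = -4: B = 7·(-4) + 9 = -19. Coeff of w: A = 7
Result: 7/(w + 4) - 19/(w + 4)²


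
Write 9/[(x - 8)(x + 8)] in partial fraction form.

9/(x - 8)(x + 8) = P/(x - 8) + Q/(x + 8). P = 9/(8 + 8) = 9/16, Q = 9/(-8 - 8) = -9/16
Result: (9/16)/(x - 8) - (9/16)/(x + 8)


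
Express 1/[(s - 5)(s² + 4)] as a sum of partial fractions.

Cover-up at s = 5: A = 1/(5² + 4) = 1/29. Then B = -A = -1/29, C = -A·(0 + 5) = -5/29
Result: (1/29)/(s - 5) - ((1/29)s + 5/29)/(s² + 4)


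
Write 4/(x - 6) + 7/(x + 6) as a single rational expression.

Common denominator (x - 6)(x + 6). Numerator: 4(x + 6) + 7(x - 6) = (4x + 24) + (7x - 42) = 11x - 18
Result: (11x - 18)/[(x - 6)(x + 6)]


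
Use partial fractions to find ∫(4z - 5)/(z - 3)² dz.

Decompose: A = 4, B = 4·3 - 5 = 7, so (4z - 5)/(z - 3)² = 4/(z - 3) + 7/(z - 3)². Integrate: ∫ A/(z - 3) dz = 4 ln|(z - 3)|; ∫ B/(z - 3)² dz = -7/(z - 3). Sum: 4 ln|(z - 3)| - 7/(z - 3) + C


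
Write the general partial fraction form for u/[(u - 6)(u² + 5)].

Linear + irreducible quadratic: A/(u - 6) + (Bu + C)/(u² + 5)


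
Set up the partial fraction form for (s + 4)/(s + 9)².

Repeated linear factor: P/(s + 9) + Q/(s + 9)²


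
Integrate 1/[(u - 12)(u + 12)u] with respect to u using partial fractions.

Cover-up: A = 1/288, B = 1/288, C = -1/144. Decomposition: (1/288)/(u - 12) + (1/288)/(u + 12) - (1/144)/u. Integrate each term: (1/288) ln|(u - 12)| + (1/288) ln|(u + 12)| - (1/144) ln|u| + C


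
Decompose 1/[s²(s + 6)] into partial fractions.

Cover-up at s=-6: γ = 1/(-6 - 0)² = 1/36. Cover-up at s=0: β = 1/(0 + 6) = 1/6. Comparing s² coeff: α = -γ = -1/36
Result: (-1/36)/s + (1/6)/s² + (1/36)/(s + 6)


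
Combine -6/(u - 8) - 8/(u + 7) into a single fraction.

Common denominator (u - 8)(u + 7). Numerator: -6(u + 7) - 8(u - 8) = (-6u - 42) - (8u - 64) = -14u + 22
Result: (-14u + 22)/[(u - 8)(u + 7)]


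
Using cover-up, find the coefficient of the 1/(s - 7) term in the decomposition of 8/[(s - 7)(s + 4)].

Cover (s - 7), set s=7: 8/((s + 4) at s=7) = 8/(11) = 8/11


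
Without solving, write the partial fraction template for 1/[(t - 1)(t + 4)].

Distinct linear factors: P/(t - 1) + Q/(t + 4)


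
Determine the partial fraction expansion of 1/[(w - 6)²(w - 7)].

Cover-up at w=7: γ = 1/(7 - 6)² = 1. Cover-up at w=6: β = 1/(6 - 7) = -1. Comparing w² coeff: α = -γ = -1
Result: -1/(w - 6) - 1/(w - 6)² + 1/(w - 7)


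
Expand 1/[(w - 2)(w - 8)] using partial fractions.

1/(w - 2)(w - 8) = α/(w - 2) + β/(w - 8). α = 1/(2 - 8) = -1/6, β = 1/(8 - 2) = 1/6
Result: (-1/6)/(w - 2) + (1/6)/(w - 8)


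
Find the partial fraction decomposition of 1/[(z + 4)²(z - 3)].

Cover-up at z=3: R = 1/(3 + 4)² = 1/49. Cover-up at z=-4: Q = 1/(-4 - 3) = -1/7. Comparing z² coeff: P = -R = -1/49
Result: (-1/49)/(z + 4) - (1/7)/(z + 4)² + (1/49)/(z - 3)


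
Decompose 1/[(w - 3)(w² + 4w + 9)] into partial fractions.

Cover-up at w = 3: P = 1/(3² + 4·3 + 9) = 1/30. Then Q = -P = -1/30, R = -P·(4 + 3) = -7/30
Result: (1/30)/(w - 3) - ((1/30)w + 7/30)/(w² + 4w + 9)


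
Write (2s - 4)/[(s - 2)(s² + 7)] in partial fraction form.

At s=2: A = (2·2 - 4)/(2² + 7) = 0. B = -A = 0, C = 2 - 2·A = 2
Result: (2)/(s² + 7)


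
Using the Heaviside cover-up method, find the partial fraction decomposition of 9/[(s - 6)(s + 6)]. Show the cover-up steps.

Cover (s - 6): set s=6, get P = 9/(6 + 6) = 3/4. Cover (s + 6): set s=-6, get Q = 9/(-6 - 6) = -3/4.
Result: (3/4)/(s - 6) - (3/4)/(s + 6)


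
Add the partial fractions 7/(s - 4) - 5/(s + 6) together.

Common denominator (s - 4)(s + 6). Numerator: 7(s + 6) - 5(s - 4) = (7s + 42) - (5s - 20) = 2s + 62
Result: (2s + 62)/[(s - 4)(s + 6)]


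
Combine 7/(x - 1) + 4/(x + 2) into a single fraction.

Common denominator (x - 1)(x + 2). Numerator: 7(x + 2) + 4(x - 1) = (7x + 14) + (4x - 4) = 11x + 10
Result: (11x + 10)/[(x - 1)(x + 2)]


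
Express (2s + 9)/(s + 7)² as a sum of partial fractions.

(2s + 9) = A(s + 7) + B. At s = -7: B = 2·(-7) + 9 = -5. Coeff of s: A = 2
Result: 2/(s + 7) - 5/(s + 7)²


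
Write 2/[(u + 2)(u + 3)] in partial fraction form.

2/(u + 2)(u + 3) = A/(u + 2) + B/(u + 3). A = 2/(-2 + 3) = 2, B = 2/(-3 + 2) = -2
Result: 2/(u + 2) - 2/(u + 3)


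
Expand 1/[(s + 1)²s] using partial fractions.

Cover-up at s=0: C = 1/(0 + 1)² = 1. Cover-up at s=-1: B = 1/(-1 - 0) = -1. Comparing s² coeff: A = -C = -1
Result: -1/(s + 1) - 1/(s + 1)² + 1/s


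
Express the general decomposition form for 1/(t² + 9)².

Repeated quadratic factor: (At + B)/(t² + 9) + (Ct + D)/(t² + 9)²


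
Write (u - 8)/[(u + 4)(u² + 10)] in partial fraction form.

At u=-4: α = (1·(-4) - 8)/((-4)² + 10) = -6/13. β = -α = 6/13, γ = 1 - (-4)·α = -11/13
Result: (-6/13)/(u + 4) + ((6/13)u - 11/13)/(u² + 10)


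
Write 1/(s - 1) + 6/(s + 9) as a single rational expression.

Common denominator (s - 1)(s + 9). Numerator: 1(s + 9) + 6(s - 1) = (s + 9) + (6s - 6) = 7s + 3
Result: (7s + 3)/[(s - 1)(s + 9)]


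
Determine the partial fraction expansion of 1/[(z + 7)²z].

Cover-up at z=0: C = 1/(0 + 7)² = 1/49. Cover-up at z=-7: B = 1/(-7 - 0) = -1/7. Comparing z² coeff: A = -C = -1/49
Result: (-1/49)/(z + 7) - (1/7)/(z + 7)² + (1/49)/z


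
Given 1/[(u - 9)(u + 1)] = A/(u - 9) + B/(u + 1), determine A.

Cover-up at u = 9: A = 1/(9 + 1) = 1/10


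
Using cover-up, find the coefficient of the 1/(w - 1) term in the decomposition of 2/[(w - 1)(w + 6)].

Cover (w - 1), set w=1: 2/((w + 6) at w=1) = 2/(7) = 2/7


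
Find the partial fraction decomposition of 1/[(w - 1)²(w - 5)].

Cover-up at w=5: C = 1/(5 - 1)² = 1/16. Cover-up at w=1: B = 1/(1 - 5) = -1/4. Comparing w² coeff: A = -C = -1/16
Result: (-1/16)/(w - 1) - (1/4)/(w - 1)² + (1/16)/(w - 5)


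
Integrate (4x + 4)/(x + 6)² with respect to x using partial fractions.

Decompose: A = 4, B = 4·(-6) + 4 = -20, so (4x + 4)/(x + 6)² = 4/(x + 6) - 20/(x + 6)². Integrate: ∫ A/(x + 6) dx = 4 ln|(x + 6)|; ∫ B/(x + 6)² dx = 20/(x + 6). Sum: 4 ln|(x + 6)| + 20/(x + 6) + C


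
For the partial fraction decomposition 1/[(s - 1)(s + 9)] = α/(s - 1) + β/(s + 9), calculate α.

Cover-up at s = 1: α = 1/(1 + 9) = 1/10


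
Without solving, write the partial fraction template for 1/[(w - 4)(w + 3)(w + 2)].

Three distinct linear factors: P/(w - 4) + Q/(w + 3) + R/(w + 2)


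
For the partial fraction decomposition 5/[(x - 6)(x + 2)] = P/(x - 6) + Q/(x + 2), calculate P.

Cover-up at x = 6: P = 5/(6 + 2) = 5/8


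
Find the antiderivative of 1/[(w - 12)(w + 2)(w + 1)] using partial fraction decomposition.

Cover-up: α = 1/182, β = 1/14, γ = -1/13. Decomposition: (1/182)/(w - 12) + (1/14)/(w + 2) - (1/13)/(w + 1). Integrate each term: (1/182) ln|(w - 12)| + (1/14) ln|(w + 2)| - (1/13) ln|(w + 1)| + C


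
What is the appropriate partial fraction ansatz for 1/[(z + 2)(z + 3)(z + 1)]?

Three distinct linear factors: P/(z + 2) + Q/(z + 3) + R/(z + 1)


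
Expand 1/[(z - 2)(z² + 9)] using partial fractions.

Cover-up at z = 2: A = 1/(2² + 9) = 1/13. Then B = -A = -1/13, C = -A·(0 + 2) = -2/13
Result: (1/13)/(z - 2) - ((1/13)z + 2/13)/(z² + 9)


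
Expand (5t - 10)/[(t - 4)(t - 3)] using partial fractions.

At t=4: A = (5·4 - 10)/(4 - 3) = 10. At t=3: B = (5·3 - 10)/(3 - 4) = -5
Result: 10/(t - 4) - 5/(t - 3)


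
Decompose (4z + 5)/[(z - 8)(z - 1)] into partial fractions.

At z=8: A = (4·8 + 5)/(8 - 1) = 37/7. At z=1: B = (4·1 + 5)/(1 - 8) = -9/7
Result: (37/7)/(z - 8) - (9/7)/(z - 1)


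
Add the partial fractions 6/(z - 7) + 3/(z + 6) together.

Common denominator (z - 7)(z + 6). Numerator: 6(z + 6) + 3(z - 7) = (6z + 36) + (3z - 21) = 9z + 15
Result: (9z + 15)/[(z - 7)(z + 6)]


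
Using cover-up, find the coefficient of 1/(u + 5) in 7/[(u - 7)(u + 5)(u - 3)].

Cover (u + 5), set u=-5: 7/[(-5 - 7)(-5 - 3)] = 7/96


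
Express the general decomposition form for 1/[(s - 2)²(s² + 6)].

Repeated linear + quadratic: A/(s - 2) + B/(s - 2)² + (Cs + D)/(s² + 6)


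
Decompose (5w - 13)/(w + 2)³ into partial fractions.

(5w - 13) = P(w + 2)² + Q(w + 2) + R. At w = -2: R = 5·(-2) - 13 = -23. Coefficients: P = 0, Q = 5
Result: 5/(w + 2)² - 23/(w + 2)³


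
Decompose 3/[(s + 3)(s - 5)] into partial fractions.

3/(s + 3)(s - 5) = P/(s + 3) + Q/(s - 5). P = 3/(-3 - 5) = -3/8, Q = 3/(5 + 3) = 3/8
Result: (-3/8)/(s + 3) + (3/8)/(s - 5)


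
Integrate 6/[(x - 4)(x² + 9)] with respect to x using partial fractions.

Cover-up at x=4: α = 6/(4²+9) = 6/25. Coeff matching: β = -6/25, γ = -24/25. Decomposition: (6/25)/(x - 4) - ((6/25)x + 24/25)/(x² + 9). Integrate: linear → ln, quadratic → (1/2)ln + arctan: (6/25) ln|(x - 4)| - (3/25) ln(x² + 9) - (8/25) arctan(x/3) + C


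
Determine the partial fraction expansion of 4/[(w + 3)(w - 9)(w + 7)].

Using cover-up method: P = -1/12, Q = 1/48, R = 1/16
Result: (-1/12)/(w + 3) + (1/48)/(w - 9) + (1/16)/(w + 7)


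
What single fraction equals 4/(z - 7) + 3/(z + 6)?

Common denominator (z - 7)(z + 6). Numerator: 4(z + 6) + 3(z - 7) = (4z + 24) + (3z - 21) = 7z + 3
Result: (7z + 3)/[(z - 7)(z + 6)]


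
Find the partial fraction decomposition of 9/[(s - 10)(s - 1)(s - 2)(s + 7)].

Using Heaviside cover-up: (1/136)/(s - 10) + (1/8)/(s - 1) - (1/8)/(s - 2) - (1/136)/(s + 7)


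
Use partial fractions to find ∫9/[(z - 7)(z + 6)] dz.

Decompose: 9/[(z - 7)(z + 6)] = (9/13)/(z - 7) - (9/13)/(z + 6). Integrate each term: (9/13) ln|(z - 7)| - (9/13) ln|(z + 6)| + C


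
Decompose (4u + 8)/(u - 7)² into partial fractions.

(4u + 8) = P(u - 7) + Q. At u = 7: Q = 4·7 + 8 = 36. Coeff of u: P = 4
Result: 4/(u - 7) + 36/(u - 7)²


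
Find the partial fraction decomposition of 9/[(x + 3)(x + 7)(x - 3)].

Using cover-up method: P = -3/8, Q = 9/40, R = 3/20
Result: (-3/8)/(x + 3) + (9/40)/(x + 7) + (3/20)/(x - 3)


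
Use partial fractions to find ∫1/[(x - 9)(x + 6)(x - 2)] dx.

Cover-up: P = 1/105, Q = 1/120, R = -1/56. Decomposition: (1/105)/(x - 9) + (1/120)/(x + 6) - (1/56)/(x - 2). Integrate each term: (1/105) ln|(x - 9)| + (1/120) ln|(x + 6)| - (1/56) ln|(x - 2)| + C


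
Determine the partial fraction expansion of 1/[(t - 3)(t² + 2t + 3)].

Cover-up at t = 3: A = 1/(3² + 2·3 + 3) = 1/18. Then B = -A = -1/18, C = -A·(2 + 3) = -5/18
Result: (1/18)/(t - 3) - ((1/18)t + 5/18)/(t² + 2t + 3)


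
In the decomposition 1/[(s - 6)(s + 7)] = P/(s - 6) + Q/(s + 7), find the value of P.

Cover-up at s = 6: P = 1/(6 + 7) = 1/13


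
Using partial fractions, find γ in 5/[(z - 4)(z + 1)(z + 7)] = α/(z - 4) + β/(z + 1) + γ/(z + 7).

Cover-up at z = -7: γ = 5/[(-7 - 4)(-7 + 1)] = 5/[(-11)(-6)] = 5/66


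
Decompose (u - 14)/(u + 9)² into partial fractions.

(u - 14) = α(u + 9) + β. At u = -9: β = 1·(-9) - 14 = -23. Coeff of u: α = 1
Result: 1/(u + 9) - 23/(u + 9)²


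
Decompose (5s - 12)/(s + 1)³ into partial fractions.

(5s - 12) = A(s + 1)² + B(s + 1) + C. At s = -1: C = 5·(-1) - 12 = -17. Coefficients: A = 0, B = 5
Result: 5/(s + 1)² - 17/(s + 1)³


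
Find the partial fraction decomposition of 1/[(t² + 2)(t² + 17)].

Coefficient matching gives A = C = 0, B = 1/(17-2) = 1/15, D = -B = -1/15
Result: (1/15)/(t² + 2) - (1/15)/(t² + 17)


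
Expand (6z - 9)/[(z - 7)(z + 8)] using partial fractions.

At z=7: A = (6·7 - 9)/(7 + 8) = 11/5. At z=-8: B = (6·(-8) - 9)/(-8 - 7) = 19/5
Result: (11/5)/(z - 7) + (19/5)/(z + 8)


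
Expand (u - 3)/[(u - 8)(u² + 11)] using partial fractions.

At u=8: P = (1·8 - 3)/(8² + 11) = 1/15. Q = -P = -1/15, R = 1 - 8·P = 7/15
Result: (1/15)/(u - 8) - ((1/15)u - 7/15)/(u² + 11)


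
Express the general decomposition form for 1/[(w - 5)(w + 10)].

Distinct linear factors: A/(w - 5) + B/(w + 10)


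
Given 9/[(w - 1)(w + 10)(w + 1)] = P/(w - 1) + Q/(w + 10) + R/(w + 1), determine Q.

Cover-up at w = -10: Q = 9/[(-10 - 1)(-10 + 1)] = 9/[(-11)(-9)] = 9/99 = 1/11


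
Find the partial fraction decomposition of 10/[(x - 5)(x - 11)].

10/(x - 5)(x - 11) = P/(x - 5) + Q/(x - 11). P = 10/(5 - 11) = -5/3, Q = 10/(11 - 5) = 5/3
Result: (-5/3)/(x - 5) + (5/3)/(x - 11)


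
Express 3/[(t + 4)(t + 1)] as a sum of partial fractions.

3/(t + 4)(t + 1) = α/(t + 4) + β/(t + 1). α = 3/(-4 + 1) = -1, β = 3/(-1 + 4) = 1
Result: -1/(t + 4) + 1/(t + 1)


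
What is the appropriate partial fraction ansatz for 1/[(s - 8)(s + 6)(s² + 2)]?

Two linear + quadratic: α/(s - 8) + β/(s + 6) + (γs + δ)/(s² + 2)


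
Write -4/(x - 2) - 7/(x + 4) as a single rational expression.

Common denominator (x - 2)(x + 4). Numerator: -4(x + 4) - 7(x - 2) = (-4x - 16) - (7x - 14) = -11x - 2
Result: (-11x - 2)/[(x - 2)(x + 4)]


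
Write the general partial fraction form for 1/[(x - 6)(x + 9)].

Distinct linear factors: α/(x - 6) + β/(x + 9)


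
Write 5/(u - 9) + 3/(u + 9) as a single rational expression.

Common denominator (u - 9)(u + 9). Numerator: 5(u + 9) + 3(u - 9) = (5u + 45) + (3u - 27) = 8u + 18
Result: (8u + 18)/[(u - 9)(u + 9)]


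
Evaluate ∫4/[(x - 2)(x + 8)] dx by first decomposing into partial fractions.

Decompose: 4/[(x - 2)(x + 8)] = (2/5)/(x - 2) - (2/5)/(x + 8). Integrate each term: (2/5) ln|(x - 2)| - (2/5) ln|(x + 8)| + C


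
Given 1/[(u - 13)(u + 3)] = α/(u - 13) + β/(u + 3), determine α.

Cover-up at u = 13: α = 1/(13 + 3) = 1/16


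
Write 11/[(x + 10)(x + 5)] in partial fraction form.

11/(x + 10)(x + 5) = α/(x + 10) + β/(x + 5). α = 11/(-10 + 5) = -11/5, β = 11/(-5 + 10) = 11/5
Result: (-11/5)/(x + 10) + (11/5)/(x + 5)


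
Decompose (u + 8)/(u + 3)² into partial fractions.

(u + 8) = A(u + 3) + B. At u = -3: B = 1·(-3) + 8 = 5. Coeff of u: A = 1
Result: 1/(u + 3) + 5/(u + 3)²


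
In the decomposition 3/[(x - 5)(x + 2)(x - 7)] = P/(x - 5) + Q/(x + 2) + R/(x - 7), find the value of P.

Cover-up at x = 5: P = 3/[(5 + 2)(5 - 7)] = 3/[(7)(-2)] = -3/14


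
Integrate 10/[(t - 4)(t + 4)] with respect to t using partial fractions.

Decompose: 10/[(t - 4)(t + 4)] = (5/4)/(t - 4) - (5/4)/(t + 4). Integrate each term: (5/4) ln|(t - 4)| - (5/4) ln|(t + 4)| + C


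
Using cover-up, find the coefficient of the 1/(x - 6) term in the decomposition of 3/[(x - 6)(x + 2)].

Cover (x - 6), set x=6: 3/((x + 2) at x=6) = 3/(8) = 3/8


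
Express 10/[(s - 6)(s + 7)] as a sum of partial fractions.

10/(s - 6)(s + 7) = A/(s - 6) + B/(s + 7). A = 10/(6 + 7) = 10/13, B = 10/(-7 - 6) = -10/13
Result: (10/13)/(s - 6) - (10/13)/(s + 7)


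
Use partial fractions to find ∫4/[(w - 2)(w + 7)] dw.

Decompose: 4/[(w - 2)(w + 7)] = (4/9)/(w - 2) - (4/9)/(w + 7). Integrate each term: (4/9) ln|(w - 2)| - (4/9) ln|(w + 7)| + C


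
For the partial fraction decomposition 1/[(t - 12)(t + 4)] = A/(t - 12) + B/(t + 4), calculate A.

Cover-up at t = 12: A = 1/(12 + 4) = 1/16


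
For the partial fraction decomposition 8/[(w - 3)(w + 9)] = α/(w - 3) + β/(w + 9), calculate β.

Cover-up at w = -9: β = 8/(-9 - 3) = -8/12 = -2/3


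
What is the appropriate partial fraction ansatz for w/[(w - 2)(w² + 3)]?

Linear + irreducible quadratic: A/(w - 2) + (Bw + C)/(w² + 3)


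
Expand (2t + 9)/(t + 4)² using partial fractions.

(2t + 9) = A(t + 4) + B. At t = -4: B = 2·(-4) + 9 = 1. Coeff of t: A = 2
Result: 2/(t + 4) + 1/(t + 4)²


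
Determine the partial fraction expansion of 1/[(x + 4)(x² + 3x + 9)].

Cover-up at x = -4: A = 1/((-4)² + 3·(-4) + 9) = 1/13. Then B = -A = -1/13, C = -A·(3 - 4) = 1/13
Result: (1/13)/(x + 4) - ((1/13)x - 1/13)/(x² + 3x + 9)


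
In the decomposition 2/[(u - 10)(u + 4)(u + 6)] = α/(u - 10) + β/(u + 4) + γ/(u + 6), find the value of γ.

Cover-up at u = -6: γ = 2/[(-6 - 10)(-6 + 4)] = 2/[(-16)(-2)] = 2/32 = 1/16


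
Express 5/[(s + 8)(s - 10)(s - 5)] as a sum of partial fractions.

Using cover-up method: A = 5/234, B = 1/18, C = -1/13
Result: (5/234)/(s + 8) + (1/18)/(s - 10) - (1/13)/(s - 5)


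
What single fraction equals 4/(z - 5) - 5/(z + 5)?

Common denominator (z - 5)(z + 5). Numerator: 4(z + 5) - 5(z - 5) = (4z + 20) - (5z - 25) = -z + 45
Result: (-z + 45)/[(z - 5)(z + 5)]


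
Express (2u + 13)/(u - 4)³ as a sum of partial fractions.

(2u + 13) = α(u - 4)² + β(u - 4) + γ. At u = 4: γ = 2·4 + 13 = 21. Coefficients: α = 0, β = 2
Result: 2/(u - 4)² + 21/(u - 4)³


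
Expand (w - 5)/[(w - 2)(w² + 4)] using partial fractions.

At w=2: A = (1·2 - 5)/(2² + 4) = -3/8. B = -A = 3/8, C = 1 - 2·A = 7/4
Result: (-3/8)/(w - 2) + ((3/8)w + 7/4)/(w² + 4)


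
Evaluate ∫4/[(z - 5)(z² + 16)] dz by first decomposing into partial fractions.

Cover-up at z=5: α = 4/(5²+16) = 4/41. Coeff matching: β = -4/41, γ = -20/41. Decomposition: (4/41)/(z - 5) - ((4/41)z + 20/41)/(z² + 16). Integrate: linear → ln, quadratic → (1/2)ln + arctan: (4/41) ln|(z - 5)| - (2/41) ln(z² + 16) - (5/41) arctan(z/4) + C


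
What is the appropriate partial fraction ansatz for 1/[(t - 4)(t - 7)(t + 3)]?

Three distinct linear factors: P/(t - 4) + Q/(t - 7) + R/(t + 3)


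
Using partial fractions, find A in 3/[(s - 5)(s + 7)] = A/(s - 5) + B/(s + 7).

Cover-up at s = 5: A = 3/(5 + 7) = 3/12 = 1/4


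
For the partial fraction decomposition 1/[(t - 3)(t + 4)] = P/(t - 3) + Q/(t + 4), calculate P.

Cover-up at t = 3: P = 1/(3 + 4) = 1/7


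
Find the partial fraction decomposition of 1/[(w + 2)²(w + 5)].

Cover-up at w=-5: γ = 1/(-5 + 2)² = 1/9. Cover-up at w=-2: β = 1/(-2 + 5) = 1/3. Comparing w² coeff: α = -γ = -1/9
Result: (-1/9)/(w + 2) + (1/3)/(w + 2)² + (1/9)/(w + 5)


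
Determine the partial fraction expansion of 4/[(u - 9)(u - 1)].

4/(u - 9)(u - 1) = α/(u - 9) + β/(u - 1). α = 4/(9 - 1) = 1/2, β = 4/(1 - 9) = -1/2
Result: (1/2)/(u - 9) - (1/2)/(u - 1)


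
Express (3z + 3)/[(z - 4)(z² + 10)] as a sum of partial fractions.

At z=4: α = (3·4 + 3)/(4² + 10) = 15/26. β = -α = -15/26, γ = 3 - 4·α = 9/13
Result: (15/26)/(z - 4) - ((15/26)z - 9/13)/(z² + 10)


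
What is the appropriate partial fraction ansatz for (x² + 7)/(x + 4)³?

Repeated linear factor (power 3): A/(x + 4) + B/(x + 4)² + C/(x + 4)³


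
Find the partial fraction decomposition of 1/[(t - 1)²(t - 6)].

Cover-up at t=6: γ = 1/(6 - 1)² = 1/25. Cover-up at t=1: β = 1/(1 - 6) = -1/5. Comparing t² coeff: α = -γ = -1/25
Result: (-1/25)/(t - 1) - (1/5)/(t - 1)² + (1/25)/(t - 6)


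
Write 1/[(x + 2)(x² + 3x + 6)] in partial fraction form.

Cover-up at x = -2: α = 1/((-2)² + 3·(-2) + 6) = 1/4. Then β = -α = -1/4, γ = -α·(3 - 2) = -1/4
Result: (1/4)/(x + 2) - ((1/4)x + 1/4)/(x² + 3x + 6)


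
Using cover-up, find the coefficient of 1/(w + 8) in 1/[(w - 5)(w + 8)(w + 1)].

Cover (w + 8), set w=-8: 1/[(-8 - 5)(-8 + 1)] = 1/91


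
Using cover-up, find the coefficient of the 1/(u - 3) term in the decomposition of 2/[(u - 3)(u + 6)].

Cover (u - 3), set u=3: 2/((u + 6) at u=3) = 2/(9) = 2/9


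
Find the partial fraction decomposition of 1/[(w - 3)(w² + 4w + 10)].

Cover-up at w = 3: P = 1/(3² + 4·3 + 10) = 1/31. Then Q = -P = -1/31, R = -P·(4 + 3) = -7/31
Result: (1/31)/(w - 3) - ((1/31)w + 7/31)/(w² + 4w + 10)


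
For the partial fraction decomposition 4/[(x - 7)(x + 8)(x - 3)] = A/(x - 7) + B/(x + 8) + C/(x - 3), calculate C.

Cover-up at x = 3: C = 4/[(3 - 7)(3 + 8)] = 4/[(-4)(11)] = -4/44 = -1/11


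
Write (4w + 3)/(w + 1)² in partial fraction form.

(4w + 3) = A(w + 1) + B. At w = -1: B = 4·(-1) + 3 = -1. Coeff of w: A = 4
Result: 4/(w + 1) - 1/(w + 1)²


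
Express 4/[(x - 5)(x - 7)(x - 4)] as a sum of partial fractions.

Using cover-up method: P = -2, Q = 2/3, R = 4/3
Result: -2/(x - 5) + (2/3)/(x - 7) + (4/3)/(x - 4)


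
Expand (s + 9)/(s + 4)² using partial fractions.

(s + 9) = A(s + 4) + B. At s = -4: B = 1·(-4) + 9 = 5. Coeff of s: A = 1
Result: 1/(s + 4) + 5/(s + 4)²


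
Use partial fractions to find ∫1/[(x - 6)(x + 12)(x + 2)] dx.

Cover-up: α = 1/144, β = 1/180, γ = -1/80. Decomposition: (1/144)/(x - 6) + (1/180)/(x + 12) - (1/80)/(x + 2). Integrate each term: (1/144) ln|(x - 6)| + (1/180) ln|(x + 12)| - (1/80) ln|(x + 2)| + C


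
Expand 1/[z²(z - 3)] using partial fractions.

Cover-up at z=3: R = 1/(3 - 0)² = 1/9. Cover-up at z=0: Q = 1/(0 - 3) = -1/3. Comparing z² coeff: P = -R = -1/9
Result: (-1/9)/z - (1/3)/z² + (1/9)/(z - 3)


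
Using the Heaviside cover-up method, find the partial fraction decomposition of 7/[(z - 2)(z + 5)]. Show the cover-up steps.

Cover (z - 2): set z=2, get A = 7/(2 + 5) = 1. Cover (z + 5): set z=-5, get B = 7/(-5 - 2) = -1.
Result: 1/(z - 2) - 1/(z + 5)
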